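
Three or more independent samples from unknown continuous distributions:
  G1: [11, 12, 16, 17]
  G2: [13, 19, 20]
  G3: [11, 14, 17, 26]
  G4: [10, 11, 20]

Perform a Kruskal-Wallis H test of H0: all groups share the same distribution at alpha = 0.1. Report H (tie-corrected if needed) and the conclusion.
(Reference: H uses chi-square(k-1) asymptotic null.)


Step 1: Combine all N = 14 observations and assign midranks.
sorted (value, group, rank): (10,G4,1), (11,G1,3), (11,G3,3), (11,G4,3), (12,G1,5), (13,G2,6), (14,G3,7), (16,G1,8), (17,G1,9.5), (17,G3,9.5), (19,G2,11), (20,G2,12.5), (20,G4,12.5), (26,G3,14)
Step 2: Sum ranks within each group.
R_1 = 25.5 (n_1 = 4)
R_2 = 29.5 (n_2 = 3)
R_3 = 33.5 (n_3 = 4)
R_4 = 16.5 (n_4 = 3)
Step 3: H = 12/(N(N+1)) * sum(R_i^2/n_i) - 3(N+1)
     = 12/(14*15) * (25.5^2/4 + 29.5^2/3 + 33.5^2/4 + 16.5^2/3) - 3*15
     = 0.057143 * 823.958 - 45
     = 2.083333.
Step 4: Ties present; correction factor C = 1 - 36/(14^3 - 14) = 0.986813. Corrected H = 2.083333 / 0.986813 = 2.111173.
Step 5: Under H0, H ~ chi^2(3); p-value = 0.549656.
Step 6: alpha = 0.1. fail to reject H0.

H = 2.1112, df = 3, p = 0.549656, fail to reject H0.


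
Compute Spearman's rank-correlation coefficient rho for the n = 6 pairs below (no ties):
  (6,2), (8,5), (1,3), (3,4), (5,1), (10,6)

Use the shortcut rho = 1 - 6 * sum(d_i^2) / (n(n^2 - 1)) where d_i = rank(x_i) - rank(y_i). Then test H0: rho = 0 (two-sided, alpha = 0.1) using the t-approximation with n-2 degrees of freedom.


Step 1: Rank x and y separately (midranks; no ties here).
rank(x): 6->4, 8->5, 1->1, 3->2, 5->3, 10->6
rank(y): 2->2, 5->5, 3->3, 4->4, 1->1, 6->6
Step 2: d_i = R_x(i) - R_y(i); compute d_i^2.
  (4-2)^2=4, (5-5)^2=0, (1-3)^2=4, (2-4)^2=4, (3-1)^2=4, (6-6)^2=0
sum(d^2) = 16.
Step 3: rho = 1 - 6*16 / (6*(6^2 - 1)) = 1 - 96/210 = 0.542857.
Step 4: Under H0, t = rho * sqrt((n-2)/(1-rho^2)) = 1.2928 ~ t(4).
Step 5: Two-sided p-value from the t-distribution with 4 df = 0.265703.
Step 6: alpha = 0.1. fail to reject H0.

rho = 0.5429, p = 0.265703, fail to reject H0 at alpha = 0.1.


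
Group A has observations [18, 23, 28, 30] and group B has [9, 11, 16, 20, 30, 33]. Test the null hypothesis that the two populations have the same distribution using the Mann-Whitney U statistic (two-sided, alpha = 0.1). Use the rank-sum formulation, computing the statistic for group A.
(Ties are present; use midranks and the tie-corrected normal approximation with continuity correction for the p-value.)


Step 1: Combine and sort all 10 observations; assign midranks.
sorted (value, group): (9,Y), (11,Y), (16,Y), (18,X), (20,Y), (23,X), (28,X), (30,X), (30,Y), (33,Y)
ranks: 9->1, 11->2, 16->3, 18->4, 20->5, 23->6, 28->7, 30->8.5, 30->8.5, 33->10
Step 2: Rank sum for X: R1 = 4 + 6 + 7 + 8.5 = 25.5.
Step 3: U_X = R1 - n1(n1+1)/2 = 25.5 - 4*5/2 = 25.5 - 10 = 15.5.
       U_Y = n1*n2 - U_X = 24 - 15.5 = 8.5.
Step 4: Ties are present, so use the tie-corrected normal approximation (with continuity correction) for the p-value.
Step 5: p-value = 0.521166; compare to alpha = 0.1. fail to reject H0.

U_X = 15.5, p = 0.521166, fail to reject H0 at alpha = 0.1.


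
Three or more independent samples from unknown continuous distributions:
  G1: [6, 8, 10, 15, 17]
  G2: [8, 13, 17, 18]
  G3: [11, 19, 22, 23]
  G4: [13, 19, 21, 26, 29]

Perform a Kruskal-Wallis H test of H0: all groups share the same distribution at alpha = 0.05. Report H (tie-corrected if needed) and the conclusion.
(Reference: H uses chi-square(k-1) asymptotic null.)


Step 1: Combine all N = 18 observations and assign midranks.
sorted (value, group, rank): (6,G1,1), (8,G1,2.5), (8,G2,2.5), (10,G1,4), (11,G3,5), (13,G2,6.5), (13,G4,6.5), (15,G1,8), (17,G1,9.5), (17,G2,9.5), (18,G2,11), (19,G3,12.5), (19,G4,12.5), (21,G4,14), (22,G3,15), (23,G3,16), (26,G4,17), (29,G4,18)
Step 2: Sum ranks within each group.
R_1 = 25 (n_1 = 5)
R_2 = 29.5 (n_2 = 4)
R_3 = 48.5 (n_3 = 4)
R_4 = 68 (n_4 = 5)
Step 3: H = 12/(N(N+1)) * sum(R_i^2/n_i) - 3(N+1)
     = 12/(18*19) * (25^2/5 + 29.5^2/4 + 48.5^2/4 + 68^2/5) - 3*19
     = 0.035088 * 1855.42 - 57
     = 8.102632.
Step 4: Ties present; correction factor C = 1 - 24/(18^3 - 18) = 0.995872. Corrected H = 8.102632 / 0.995872 = 8.136218.
Step 5: Under H0, H ~ chi^2(3); p-value = 0.043279.
Step 6: alpha = 0.05. reject H0.

H = 8.1362, df = 3, p = 0.043279, reject H0.


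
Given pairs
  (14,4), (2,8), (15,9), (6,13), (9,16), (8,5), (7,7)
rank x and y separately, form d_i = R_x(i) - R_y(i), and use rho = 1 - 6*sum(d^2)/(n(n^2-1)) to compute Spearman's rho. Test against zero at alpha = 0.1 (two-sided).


Step 1: Rank x and y separately (midranks; no ties here).
rank(x): 14->6, 2->1, 15->7, 6->2, 9->5, 8->4, 7->3
rank(y): 4->1, 8->4, 9->5, 13->6, 16->7, 5->2, 7->3
Step 2: d_i = R_x(i) - R_y(i); compute d_i^2.
  (6-1)^2=25, (1-4)^2=9, (7-5)^2=4, (2-6)^2=16, (5-7)^2=4, (4-2)^2=4, (3-3)^2=0
sum(d^2) = 62.
Step 3: rho = 1 - 6*62 / (7*(7^2 - 1)) = 1 - 372/336 = -0.107143.
Step 4: Under H0, t = rho * sqrt((n-2)/(1-rho^2)) = -0.2410 ~ t(5).
Step 5: Two-sided p-value from the t-distribution with 5 df = 0.819151.
Step 6: alpha = 0.1. fail to reject H0.

rho = -0.1071, p = 0.819151, fail to reject H0 at alpha = 0.1.


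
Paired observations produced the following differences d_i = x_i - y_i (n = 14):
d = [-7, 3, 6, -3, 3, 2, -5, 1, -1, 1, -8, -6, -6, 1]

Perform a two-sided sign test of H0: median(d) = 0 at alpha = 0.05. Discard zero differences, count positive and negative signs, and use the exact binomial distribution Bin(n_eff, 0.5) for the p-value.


Step 1: Discard zero differences. Original n = 14; n_eff = number of nonzero differences = 14.
Nonzero differences (with sign): -7, +3, +6, -3, +3, +2, -5, +1, -1, +1, -8, -6, -6, +1
Step 2: Count signs: positive = 7, negative = 7.
Step 3: Under H0: P(positive) = 0.5, so the number of positives S ~ Bin(14, 0.5).
Step 4: Two-sided exact p-value = sum of Bin(14,0.5) probabilities at or below the observed probability = 1.000000.
Step 5: alpha = 0.05. fail to reject H0.

n_eff = 14, pos = 7, neg = 7, p = 1.000000, fail to reject H0.


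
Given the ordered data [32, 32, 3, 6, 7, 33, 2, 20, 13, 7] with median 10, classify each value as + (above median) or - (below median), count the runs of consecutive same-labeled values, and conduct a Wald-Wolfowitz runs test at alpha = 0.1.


Step 1: Compute median = 10; label A = above, B = below.
Labels in order: AABBBABAAB  (n_A = 5, n_B = 5)
Step 2: Count runs R = 6.
Step 3: Under H0 (random ordering), E[R] = 2*n_A*n_B/(n_A+n_B) + 1 = 2*5*5/10 + 1 = 6.0000.
        Var[R] = 2*n_A*n_B*(2*n_A*n_B - n_A - n_B) / ((n_A+n_B)^2 * (n_A+n_B-1)) = 2000/900 = 2.2222.
        SD[R] = 1.4907.
Step 4: R = E[R], so z = 0 with no continuity correction.
Step 5: Two-sided p-value via normal approximation = 2*(1 - Phi(|z|)) = 1.000000.
Step 6: alpha = 0.1. fail to reject H0.

R = 6, z = 0.0000, p = 1.000000, fail to reject H0.


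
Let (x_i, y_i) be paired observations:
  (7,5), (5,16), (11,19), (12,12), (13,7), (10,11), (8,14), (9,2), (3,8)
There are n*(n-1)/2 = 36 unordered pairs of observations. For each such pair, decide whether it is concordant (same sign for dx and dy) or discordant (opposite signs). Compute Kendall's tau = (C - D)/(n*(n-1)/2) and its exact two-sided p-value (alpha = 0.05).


Step 1: Enumerate the 36 unordered pairs (i,j) with i<j and classify each by sign(x_j-x_i) * sign(y_j-y_i).
  (1,2):dx=-2,dy=+11->D; (1,3):dx=+4,dy=+14->C; (1,4):dx=+5,dy=+7->C; (1,5):dx=+6,dy=+2->C
  (1,6):dx=+3,dy=+6->C; (1,7):dx=+1,dy=+9->C; (1,8):dx=+2,dy=-3->D; (1,9):dx=-4,dy=+3->D
  (2,3):dx=+6,dy=+3->C; (2,4):dx=+7,dy=-4->D; (2,5):dx=+8,dy=-9->D; (2,6):dx=+5,dy=-5->D
  (2,7):dx=+3,dy=-2->D; (2,8):dx=+4,dy=-14->D; (2,9):dx=-2,dy=-8->C; (3,4):dx=+1,dy=-7->D
  (3,5):dx=+2,dy=-12->D; (3,6):dx=-1,dy=-8->C; (3,7):dx=-3,dy=-5->C; (3,8):dx=-2,dy=-17->C
  (3,9):dx=-8,dy=-11->C; (4,5):dx=+1,dy=-5->D; (4,6):dx=-2,dy=-1->C; (4,7):dx=-4,dy=+2->D
  (4,8):dx=-3,dy=-10->C; (4,9):dx=-9,dy=-4->C; (5,6):dx=-3,dy=+4->D; (5,7):dx=-5,dy=+7->D
  (5,8):dx=-4,dy=-5->C; (5,9):dx=-10,dy=+1->D; (6,7):dx=-2,dy=+3->D; (6,8):dx=-1,dy=-9->C
  (6,9):dx=-7,dy=-3->C; (7,8):dx=+1,dy=-12->D; (7,9):dx=-5,dy=-6->C; (8,9):dx=-6,dy=+6->D
Step 2: C = 18, D = 18, total pairs = 36.
Step 3: tau = (C - D)/(n(n-1)/2) = (18 - 18)/36 = 0.000000.
Step 4: Exact two-sided p-value (enumerate n! = 362880 permutations of y under H0): p = 1.000000.
Step 5: alpha = 0.05. fail to reject H0.

tau_b = 0.0000 (C=18, D=18), p = 1.000000, fail to reject H0.


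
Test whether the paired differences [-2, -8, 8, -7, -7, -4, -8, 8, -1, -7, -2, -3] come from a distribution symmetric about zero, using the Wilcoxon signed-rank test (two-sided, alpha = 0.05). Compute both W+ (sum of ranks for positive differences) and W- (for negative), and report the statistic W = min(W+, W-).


Step 1: Drop any zero differences (none here) and take |d_i|.
|d| = [2, 8, 8, 7, 7, 4, 8, 8, 1, 7, 2, 3]
Step 2: Midrank |d_i| (ties get averaged ranks).
ranks: |2|->2.5, |8|->10.5, |8|->10.5, |7|->7, |7|->7, |4|->5, |8|->10.5, |8|->10.5, |1|->1, |7|->7, |2|->2.5, |3|->4
Step 3: Attach original signs; sum ranks with positive sign and with negative sign.
W+ = 10.5 + 10.5 = 21
W- = 2.5 + 10.5 + 7 + 7 + 5 + 10.5 + 1 + 7 + 2.5 + 4 = 57
(Check: W+ + W- = 78 should equal n(n+1)/2 = 78.)
Step 4: Test statistic W = min(W+, W-) = 21.
Step 5: Ties in |d|, so use the tie-corrected normal approximation.
        E[W] = n(n+1)/4 = 12*13/4 = 39.
        Tie groups: |d|=2 (t=2), |d|=7 (t=3), |d|=8 (t=4); sum(t^3 - t) = 90.
        Var[W] = n(n+1)(2n+1)/24 - sum(t^3-t)/48 = 3900/24 - 90/48 = 160.625.
        z = (W - E[W]) / sqrt(Var[W]) = (21 - 39) / 12.6738 = -1.4203.
        Two-sided p = 2*Phi(z) = 0.155534.
Step 6: alpha = 0.05. fail to reject H0.

W+ = 21, W- = 57, W = min = 21, p = 0.155534, fail to reject H0.


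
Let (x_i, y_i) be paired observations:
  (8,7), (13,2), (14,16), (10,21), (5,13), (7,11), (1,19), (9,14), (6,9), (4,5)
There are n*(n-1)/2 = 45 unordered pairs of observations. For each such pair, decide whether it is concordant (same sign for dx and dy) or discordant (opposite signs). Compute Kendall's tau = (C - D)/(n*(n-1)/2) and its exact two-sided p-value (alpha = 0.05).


Step 1: Enumerate the 45 unordered pairs (i,j) with i<j and classify each by sign(x_j-x_i) * sign(y_j-y_i).
  (1,2):dx=+5,dy=-5->D; (1,3):dx=+6,dy=+9->C; (1,4):dx=+2,dy=+14->C; (1,5):dx=-3,dy=+6->D
  (1,6):dx=-1,dy=+4->D; (1,7):dx=-7,dy=+12->D; (1,8):dx=+1,dy=+7->C; (1,9):dx=-2,dy=+2->D
  (1,10):dx=-4,dy=-2->C; (2,3):dx=+1,dy=+14->C; (2,4):dx=-3,dy=+19->D; (2,5):dx=-8,dy=+11->D
  (2,6):dx=-6,dy=+9->D; (2,7):dx=-12,dy=+17->D; (2,8):dx=-4,dy=+12->D; (2,9):dx=-7,dy=+7->D
  (2,10):dx=-9,dy=+3->D; (3,4):dx=-4,dy=+5->D; (3,5):dx=-9,dy=-3->C; (3,6):dx=-7,dy=-5->C
  (3,7):dx=-13,dy=+3->D; (3,8):dx=-5,dy=-2->C; (3,9):dx=-8,dy=-7->C; (3,10):dx=-10,dy=-11->C
  (4,5):dx=-5,dy=-8->C; (4,6):dx=-3,dy=-10->C; (4,7):dx=-9,dy=-2->C; (4,8):dx=-1,dy=-7->C
  (4,9):dx=-4,dy=-12->C; (4,10):dx=-6,dy=-16->C; (5,6):dx=+2,dy=-2->D; (5,7):dx=-4,dy=+6->D
  (5,8):dx=+4,dy=+1->C; (5,9):dx=+1,dy=-4->D; (5,10):dx=-1,dy=-8->C; (6,7):dx=-6,dy=+8->D
  (6,8):dx=+2,dy=+3->C; (6,9):dx=-1,dy=-2->C; (6,10):dx=-3,dy=-6->C; (7,8):dx=+8,dy=-5->D
  (7,9):dx=+5,dy=-10->D; (7,10):dx=+3,dy=-14->D; (8,9):dx=-3,dy=-5->C; (8,10):dx=-5,dy=-9->C
  (9,10):dx=-2,dy=-4->C
Step 2: C = 24, D = 21, total pairs = 45.
Step 3: tau = (C - D)/(n(n-1)/2) = (24 - 21)/45 = 0.066667.
Step 4: Exact two-sided p-value (enumerate n! = 3628800 permutations of y under H0): p = 0.861801.
Step 5: alpha = 0.05. fail to reject H0.

tau_b = 0.0667 (C=24, D=21), p = 0.861801, fail to reject H0.


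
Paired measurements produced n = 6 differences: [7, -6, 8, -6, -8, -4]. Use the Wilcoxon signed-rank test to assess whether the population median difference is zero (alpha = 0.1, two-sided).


Step 1: Drop any zero differences (none here) and take |d_i|.
|d| = [7, 6, 8, 6, 8, 4]
Step 2: Midrank |d_i| (ties get averaged ranks).
ranks: |7|->4, |6|->2.5, |8|->5.5, |6|->2.5, |8|->5.5, |4|->1
Step 3: Attach original signs; sum ranks with positive sign and with negative sign.
W+ = 4 + 5.5 = 9.5
W- = 2.5 + 2.5 + 5.5 + 1 = 11.5
(Check: W+ + W- = 21 should equal n(n+1)/2 = 21.)
Step 4: Test statistic W = min(W+, W-) = 9.5.
Step 5: Ties in |d|, so use the tie-corrected normal approximation.
        E[W] = n(n+1)/4 = 6*7/4 = 10.5.
        Tie groups: |d|=6 (t=2), |d|=8 (t=2); sum(t^3 - t) = 12.
        Var[W] = n(n+1)(2n+1)/24 - sum(t^3-t)/48 = 546/24 - 12/48 = 22.5.
        z = (W - E[W]) / sqrt(Var[W]) = (9.5 - 10.5) / 4.7434 = -0.2108.
        Two-sided p = 2*Phi(z) = 0.833029.
Step 6: alpha = 0.1. fail to reject H0.

W+ = 9.5, W- = 11.5, W = min = 9.5, p = 0.833029, fail to reject H0.


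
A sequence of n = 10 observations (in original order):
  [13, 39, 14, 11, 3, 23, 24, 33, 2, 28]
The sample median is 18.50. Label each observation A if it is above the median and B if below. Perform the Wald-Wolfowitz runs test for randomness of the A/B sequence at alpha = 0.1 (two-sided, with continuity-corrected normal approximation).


Step 1: Compute median = 18.50; label A = above, B = below.
Labels in order: BABBBAAABA  (n_A = 5, n_B = 5)
Step 2: Count runs R = 6.
Step 3: Under H0 (random ordering), E[R] = 2*n_A*n_B/(n_A+n_B) + 1 = 2*5*5/10 + 1 = 6.0000.
        Var[R] = 2*n_A*n_B*(2*n_A*n_B - n_A - n_B) / ((n_A+n_B)^2 * (n_A+n_B-1)) = 2000/900 = 2.2222.
        SD[R] = 1.4907.
Step 4: R = E[R], so z = 0 with no continuity correction.
Step 5: Two-sided p-value via normal approximation = 2*(1 - Phi(|z|)) = 1.000000.
Step 6: alpha = 0.1. fail to reject H0.

R = 6, z = 0.0000, p = 1.000000, fail to reject H0.


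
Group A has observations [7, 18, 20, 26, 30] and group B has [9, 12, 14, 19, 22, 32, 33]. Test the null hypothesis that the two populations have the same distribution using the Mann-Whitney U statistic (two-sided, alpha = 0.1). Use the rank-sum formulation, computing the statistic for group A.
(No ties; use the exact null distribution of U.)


Step 1: Combine and sort all 12 observations; assign midranks.
sorted (value, group): (7,X), (9,Y), (12,Y), (14,Y), (18,X), (19,Y), (20,X), (22,Y), (26,X), (30,X), (32,Y), (33,Y)
ranks: 7->1, 9->2, 12->3, 14->4, 18->5, 19->6, 20->7, 22->8, 26->9, 30->10, 32->11, 33->12
Step 2: Rank sum for X: R1 = 1 + 5 + 7 + 9 + 10 = 32.
Step 3: U_X = R1 - n1(n1+1)/2 = 32 - 5*6/2 = 32 - 15 = 17.
       U_Y = n1*n2 - U_X = 35 - 17 = 18.
Step 4: No ties, so the exact null distribution of U (based on enumerating the C(12,5) = 792 equally likely rank assignments) gives the two-sided p-value.
Step 5: p-value = 1.000000; compare to alpha = 0.1. fail to reject H0.

U_X = 17, p = 1.000000, fail to reject H0 at alpha = 0.1.


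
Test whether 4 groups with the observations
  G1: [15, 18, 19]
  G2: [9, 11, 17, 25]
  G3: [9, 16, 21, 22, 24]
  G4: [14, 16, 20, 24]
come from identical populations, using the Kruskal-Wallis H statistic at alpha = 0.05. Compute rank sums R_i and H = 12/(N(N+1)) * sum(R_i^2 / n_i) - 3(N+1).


Step 1: Combine all N = 16 observations and assign midranks.
sorted (value, group, rank): (9,G2,1.5), (9,G3,1.5), (11,G2,3), (14,G4,4), (15,G1,5), (16,G3,6.5), (16,G4,6.5), (17,G2,8), (18,G1,9), (19,G1,10), (20,G4,11), (21,G3,12), (22,G3,13), (24,G3,14.5), (24,G4,14.5), (25,G2,16)
Step 2: Sum ranks within each group.
R_1 = 24 (n_1 = 3)
R_2 = 28.5 (n_2 = 4)
R_3 = 47.5 (n_3 = 5)
R_4 = 36 (n_4 = 4)
Step 3: H = 12/(N(N+1)) * sum(R_i^2/n_i) - 3(N+1)
     = 12/(16*17) * (24^2/3 + 28.5^2/4 + 47.5^2/5 + 36^2/4) - 3*17
     = 0.044118 * 1170.31 - 51
     = 0.631434.
Step 4: Ties present; correction factor C = 1 - 18/(16^3 - 16) = 0.995588. Corrected H = 0.631434 / 0.995588 = 0.634232.
Step 5: Under H0, H ~ chi^2(3); p-value = 0.888553.
Step 6: alpha = 0.05. fail to reject H0.

H = 0.6342, df = 3, p = 0.888553, fail to reject H0.


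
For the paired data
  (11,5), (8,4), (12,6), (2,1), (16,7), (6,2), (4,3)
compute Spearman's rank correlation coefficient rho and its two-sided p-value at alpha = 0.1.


Step 1: Rank x and y separately (midranks; no ties here).
rank(x): 11->5, 8->4, 12->6, 2->1, 16->7, 6->3, 4->2
rank(y): 5->5, 4->4, 6->6, 1->1, 7->7, 2->2, 3->3
Step 2: d_i = R_x(i) - R_y(i); compute d_i^2.
  (5-5)^2=0, (4-4)^2=0, (6-6)^2=0, (1-1)^2=0, (7-7)^2=0, (3-2)^2=1, (2-3)^2=1
sum(d^2) = 2.
Step 3: rho = 1 - 6*2 / (7*(7^2 - 1)) = 1 - 12/336 = 0.964286.
Step 4: Under H0, t = rho * sqrt((n-2)/(1-rho^2)) = 8.1408 ~ t(5).
Step 5: Two-sided p-value from the t-distribution with 5 df = 0.000454.
Step 6: alpha = 0.1. reject H0.

rho = 0.9643, p = 0.000454, reject H0 at alpha = 0.1.


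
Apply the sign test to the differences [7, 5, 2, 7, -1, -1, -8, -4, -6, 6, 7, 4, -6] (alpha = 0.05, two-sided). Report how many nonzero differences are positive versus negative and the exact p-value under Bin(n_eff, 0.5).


Step 1: Discard zero differences. Original n = 13; n_eff = number of nonzero differences = 13.
Nonzero differences (with sign): +7, +5, +2, +7, -1, -1, -8, -4, -6, +6, +7, +4, -6
Step 2: Count signs: positive = 7, negative = 6.
Step 3: Under H0: P(positive) = 0.5, so the number of positives S ~ Bin(13, 0.5).
Step 4: Two-sided exact p-value = sum of Bin(13,0.5) probabilities at or below the observed probability = 1.000000.
Step 5: alpha = 0.05. fail to reject H0.

n_eff = 13, pos = 7, neg = 6, p = 1.000000, fail to reject H0.


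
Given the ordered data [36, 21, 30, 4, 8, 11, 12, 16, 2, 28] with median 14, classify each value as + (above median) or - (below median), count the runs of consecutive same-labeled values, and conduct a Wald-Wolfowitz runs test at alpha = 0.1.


Step 1: Compute median = 14; label A = above, B = below.
Labels in order: AAABBBBABA  (n_A = 5, n_B = 5)
Step 2: Count runs R = 5.
Step 3: Under H0 (random ordering), E[R] = 2*n_A*n_B/(n_A+n_B) + 1 = 2*5*5/10 + 1 = 6.0000.
        Var[R] = 2*n_A*n_B*(2*n_A*n_B - n_A - n_B) / ((n_A+n_B)^2 * (n_A+n_B-1)) = 2000/900 = 2.2222.
        SD[R] = 1.4907.
Step 4: Continuity-corrected z = (R + 0.5 - E[R]) / SD[R] = (5 + 0.5 - 6.0000) / 1.4907 = -0.3354.
Step 5: Two-sided p-value via normal approximation = 2*(1 - Phi(|z|)) = 0.737316.
Step 6: alpha = 0.1. fail to reject H0.

R = 5, z = -0.3354, p = 0.737316, fail to reject H0.


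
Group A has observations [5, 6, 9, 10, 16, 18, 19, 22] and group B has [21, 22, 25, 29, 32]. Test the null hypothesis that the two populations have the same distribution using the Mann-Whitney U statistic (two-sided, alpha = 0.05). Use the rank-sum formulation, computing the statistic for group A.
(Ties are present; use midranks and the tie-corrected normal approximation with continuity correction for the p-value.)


Step 1: Combine and sort all 13 observations; assign midranks.
sorted (value, group): (5,X), (6,X), (9,X), (10,X), (16,X), (18,X), (19,X), (21,Y), (22,X), (22,Y), (25,Y), (29,Y), (32,Y)
ranks: 5->1, 6->2, 9->3, 10->4, 16->5, 18->6, 19->7, 21->8, 22->9.5, 22->9.5, 25->11, 29->12, 32->13
Step 2: Rank sum for X: R1 = 1 + 2 + 3 + 4 + 5 + 6 + 7 + 9.5 = 37.5.
Step 3: U_X = R1 - n1(n1+1)/2 = 37.5 - 8*9/2 = 37.5 - 36 = 1.5.
       U_Y = n1*n2 - U_X = 40 - 1.5 = 38.5.
Step 4: Ties are present, so use the tie-corrected normal approximation (with continuity correction) for the p-value.
Step 5: p-value = 0.008326; compare to alpha = 0.05. reject H0.

U_X = 1.5, p = 0.008326, reject H0 at alpha = 0.05.


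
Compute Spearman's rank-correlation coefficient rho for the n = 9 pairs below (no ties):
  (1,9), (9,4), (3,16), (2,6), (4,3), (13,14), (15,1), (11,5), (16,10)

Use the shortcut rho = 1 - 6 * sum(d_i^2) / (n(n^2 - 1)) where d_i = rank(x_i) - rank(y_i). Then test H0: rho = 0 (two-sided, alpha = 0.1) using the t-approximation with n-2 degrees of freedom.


Step 1: Rank x and y separately (midranks; no ties here).
rank(x): 1->1, 9->5, 3->3, 2->2, 4->4, 13->7, 15->8, 11->6, 16->9
rank(y): 9->6, 4->3, 16->9, 6->5, 3->2, 14->8, 1->1, 5->4, 10->7
Step 2: d_i = R_x(i) - R_y(i); compute d_i^2.
  (1-6)^2=25, (5-3)^2=4, (3-9)^2=36, (2-5)^2=9, (4-2)^2=4, (7-8)^2=1, (8-1)^2=49, (6-4)^2=4, (9-7)^2=4
sum(d^2) = 136.
Step 3: rho = 1 - 6*136 / (9*(9^2 - 1)) = 1 - 816/720 = -0.133333.
Step 4: Under H0, t = rho * sqrt((n-2)/(1-rho^2)) = -0.3559 ~ t(7).
Step 5: Two-sided p-value from the t-distribution with 7 df = 0.732368.
Step 6: alpha = 0.1. fail to reject H0.

rho = -0.1333, p = 0.732368, fail to reject H0 at alpha = 0.1.


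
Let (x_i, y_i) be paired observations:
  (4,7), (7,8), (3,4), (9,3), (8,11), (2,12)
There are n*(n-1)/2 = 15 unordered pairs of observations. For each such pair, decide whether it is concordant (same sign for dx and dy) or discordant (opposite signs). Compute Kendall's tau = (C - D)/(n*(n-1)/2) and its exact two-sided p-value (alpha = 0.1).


Step 1: Enumerate the 15 unordered pairs (i,j) with i<j and classify each by sign(x_j-x_i) * sign(y_j-y_i).
  (1,2):dx=+3,dy=+1->C; (1,3):dx=-1,dy=-3->C; (1,4):dx=+5,dy=-4->D; (1,5):dx=+4,dy=+4->C
  (1,6):dx=-2,dy=+5->D; (2,3):dx=-4,dy=-4->C; (2,4):dx=+2,dy=-5->D; (2,5):dx=+1,dy=+3->C
  (2,6):dx=-5,dy=+4->D; (3,4):dx=+6,dy=-1->D; (3,5):dx=+5,dy=+7->C; (3,6):dx=-1,dy=+8->D
  (4,5):dx=-1,dy=+8->D; (4,6):dx=-7,dy=+9->D; (5,6):dx=-6,dy=+1->D
Step 2: C = 6, D = 9, total pairs = 15.
Step 3: tau = (C - D)/(n(n-1)/2) = (6 - 9)/15 = -0.200000.
Step 4: Exact two-sided p-value (enumerate n! = 720 permutations of y under H0): p = 0.719444.
Step 5: alpha = 0.1. fail to reject H0.

tau_b = -0.2000 (C=6, D=9), p = 0.719444, fail to reject H0.


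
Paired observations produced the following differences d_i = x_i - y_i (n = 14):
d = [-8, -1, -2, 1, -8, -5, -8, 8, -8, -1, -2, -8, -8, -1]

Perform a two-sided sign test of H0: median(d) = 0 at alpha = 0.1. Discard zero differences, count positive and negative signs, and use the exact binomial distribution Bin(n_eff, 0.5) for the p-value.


Step 1: Discard zero differences. Original n = 14; n_eff = number of nonzero differences = 14.
Nonzero differences (with sign): -8, -1, -2, +1, -8, -5, -8, +8, -8, -1, -2, -8, -8, -1
Step 2: Count signs: positive = 2, negative = 12.
Step 3: Under H0: P(positive) = 0.5, so the number of positives S ~ Bin(14, 0.5).
Step 4: Two-sided exact p-value = sum of Bin(14,0.5) probabilities at or below the observed probability = 0.012939.
Step 5: alpha = 0.1. reject H0.

n_eff = 14, pos = 2, neg = 12, p = 0.012939, reject H0.


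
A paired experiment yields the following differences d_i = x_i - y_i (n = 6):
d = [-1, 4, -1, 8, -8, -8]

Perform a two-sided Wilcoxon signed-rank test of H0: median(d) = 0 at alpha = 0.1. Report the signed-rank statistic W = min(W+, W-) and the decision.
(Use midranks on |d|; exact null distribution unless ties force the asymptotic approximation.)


Step 1: Drop any zero differences (none here) and take |d_i|.
|d| = [1, 4, 1, 8, 8, 8]
Step 2: Midrank |d_i| (ties get averaged ranks).
ranks: |1|->1.5, |4|->3, |1|->1.5, |8|->5, |8|->5, |8|->5
Step 3: Attach original signs; sum ranks with positive sign and with negative sign.
W+ = 3 + 5 = 8
W- = 1.5 + 1.5 + 5 + 5 = 13
(Check: W+ + W- = 21 should equal n(n+1)/2 = 21.)
Step 4: Test statistic W = min(W+, W-) = 8.
Step 5: Ties in |d|, so use the tie-corrected normal approximation.
        E[W] = n(n+1)/4 = 6*7/4 = 10.5.
        Tie groups: |d|=1 (t=2), |d|=8 (t=3); sum(t^3 - t) = 30.
        Var[W] = n(n+1)(2n+1)/24 - sum(t^3-t)/48 = 546/24 - 30/48 = 22.125.
        z = (W - E[W]) / sqrt(Var[W]) = (8 - 10.5) / 4.7037 = -0.5315.
        Two-sided p = 2*Phi(z) = 0.595076.
Step 6: alpha = 0.1. fail to reject H0.

W+ = 8, W- = 13, W = min = 8, p = 0.595076, fail to reject H0.


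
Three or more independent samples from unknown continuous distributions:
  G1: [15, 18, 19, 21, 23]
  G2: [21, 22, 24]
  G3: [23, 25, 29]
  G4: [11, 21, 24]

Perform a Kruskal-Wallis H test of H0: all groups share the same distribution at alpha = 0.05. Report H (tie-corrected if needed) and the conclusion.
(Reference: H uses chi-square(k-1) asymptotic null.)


Step 1: Combine all N = 14 observations and assign midranks.
sorted (value, group, rank): (11,G4,1), (15,G1,2), (18,G1,3), (19,G1,4), (21,G1,6), (21,G2,6), (21,G4,6), (22,G2,8), (23,G1,9.5), (23,G3,9.5), (24,G2,11.5), (24,G4,11.5), (25,G3,13), (29,G3,14)
Step 2: Sum ranks within each group.
R_1 = 24.5 (n_1 = 5)
R_2 = 25.5 (n_2 = 3)
R_3 = 36.5 (n_3 = 3)
R_4 = 18.5 (n_4 = 3)
Step 3: H = 12/(N(N+1)) * sum(R_i^2/n_i) - 3(N+1)
     = 12/(14*15) * (24.5^2/5 + 25.5^2/3 + 36.5^2/3 + 18.5^2/3) - 3*15
     = 0.057143 * 894.967 - 45
     = 6.140952.
Step 4: Ties present; correction factor C = 1 - 36/(14^3 - 14) = 0.986813. Corrected H = 6.140952 / 0.986813 = 6.223014.
Step 5: Under H0, H ~ chi^2(3); p-value = 0.101250.
Step 6: alpha = 0.05. fail to reject H0.

H = 6.2230, df = 3, p = 0.101250, fail to reject H0.


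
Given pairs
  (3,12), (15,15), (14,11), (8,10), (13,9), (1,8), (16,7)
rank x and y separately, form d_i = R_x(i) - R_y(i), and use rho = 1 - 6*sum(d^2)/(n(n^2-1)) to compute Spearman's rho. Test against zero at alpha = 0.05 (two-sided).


Step 1: Rank x and y separately (midranks; no ties here).
rank(x): 3->2, 15->6, 14->5, 8->3, 13->4, 1->1, 16->7
rank(y): 12->6, 15->7, 11->5, 10->4, 9->3, 8->2, 7->1
Step 2: d_i = R_x(i) - R_y(i); compute d_i^2.
  (2-6)^2=16, (6-7)^2=1, (5-5)^2=0, (3-4)^2=1, (4-3)^2=1, (1-2)^2=1, (7-1)^2=36
sum(d^2) = 56.
Step 3: rho = 1 - 6*56 / (7*(7^2 - 1)) = 1 - 336/336 = 0.000000.
Step 4: Under H0, t = rho * sqrt((n-2)/(1-rho^2)) = 0.0000 ~ t(5).
Step 5: Two-sided p-value from the t-distribution with 5 df = 1.000000.
Step 6: alpha = 0.05. fail to reject H0.

rho = 0.0000, p = 1.000000, fail to reject H0 at alpha = 0.05.


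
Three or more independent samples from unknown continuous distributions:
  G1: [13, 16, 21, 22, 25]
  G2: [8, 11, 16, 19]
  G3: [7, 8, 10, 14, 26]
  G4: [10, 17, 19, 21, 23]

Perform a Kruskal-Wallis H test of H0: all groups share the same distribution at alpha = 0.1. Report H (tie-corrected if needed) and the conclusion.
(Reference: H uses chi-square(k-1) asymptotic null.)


Step 1: Combine all N = 19 observations and assign midranks.
sorted (value, group, rank): (7,G3,1), (8,G2,2.5), (8,G3,2.5), (10,G3,4.5), (10,G4,4.5), (11,G2,6), (13,G1,7), (14,G3,8), (16,G1,9.5), (16,G2,9.5), (17,G4,11), (19,G2,12.5), (19,G4,12.5), (21,G1,14.5), (21,G4,14.5), (22,G1,16), (23,G4,17), (25,G1,18), (26,G3,19)
Step 2: Sum ranks within each group.
R_1 = 65 (n_1 = 5)
R_2 = 30.5 (n_2 = 4)
R_3 = 35 (n_3 = 5)
R_4 = 59.5 (n_4 = 5)
Step 3: H = 12/(N(N+1)) * sum(R_i^2/n_i) - 3(N+1)
     = 12/(19*20) * (65^2/5 + 30.5^2/4 + 35^2/5 + 59.5^2/5) - 3*20
     = 0.031579 * 2030.61 - 60
     = 4.124605.
Step 4: Ties present; correction factor C = 1 - 30/(19^3 - 19) = 0.995614. Corrected H = 4.124605 / 0.995614 = 4.142775.
Step 5: Under H0, H ~ chi^2(3); p-value = 0.246454.
Step 6: alpha = 0.1. fail to reject H0.

H = 4.1428, df = 3, p = 0.246454, fail to reject H0.


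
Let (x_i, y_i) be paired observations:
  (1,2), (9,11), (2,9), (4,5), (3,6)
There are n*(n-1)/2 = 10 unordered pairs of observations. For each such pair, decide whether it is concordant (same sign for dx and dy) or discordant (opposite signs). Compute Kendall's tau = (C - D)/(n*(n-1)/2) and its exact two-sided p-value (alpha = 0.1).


Step 1: Enumerate the 10 unordered pairs (i,j) with i<j and classify each by sign(x_j-x_i) * sign(y_j-y_i).
  (1,2):dx=+8,dy=+9->C; (1,3):dx=+1,dy=+7->C; (1,4):dx=+3,dy=+3->C; (1,5):dx=+2,dy=+4->C
  (2,3):dx=-7,dy=-2->C; (2,4):dx=-5,dy=-6->C; (2,5):dx=-6,dy=-5->C; (3,4):dx=+2,dy=-4->D
  (3,5):dx=+1,dy=-3->D; (4,5):dx=-1,dy=+1->D
Step 2: C = 7, D = 3, total pairs = 10.
Step 3: tau = (C - D)/(n(n-1)/2) = (7 - 3)/10 = 0.400000.
Step 4: Exact two-sided p-value (enumerate n! = 120 permutations of y under H0): p = 0.483333.
Step 5: alpha = 0.1. fail to reject H0.

tau_b = 0.4000 (C=7, D=3), p = 0.483333, fail to reject H0.


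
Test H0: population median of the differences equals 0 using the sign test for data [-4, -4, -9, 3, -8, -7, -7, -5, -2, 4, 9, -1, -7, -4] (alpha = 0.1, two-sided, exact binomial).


Step 1: Discard zero differences. Original n = 14; n_eff = number of nonzero differences = 14.
Nonzero differences (with sign): -4, -4, -9, +3, -8, -7, -7, -5, -2, +4, +9, -1, -7, -4
Step 2: Count signs: positive = 3, negative = 11.
Step 3: Under H0: P(positive) = 0.5, so the number of positives S ~ Bin(14, 0.5).
Step 4: Two-sided exact p-value = sum of Bin(14,0.5) probabilities at or below the observed probability = 0.057373.
Step 5: alpha = 0.1. reject H0.

n_eff = 14, pos = 3, neg = 11, p = 0.057373, reject H0.


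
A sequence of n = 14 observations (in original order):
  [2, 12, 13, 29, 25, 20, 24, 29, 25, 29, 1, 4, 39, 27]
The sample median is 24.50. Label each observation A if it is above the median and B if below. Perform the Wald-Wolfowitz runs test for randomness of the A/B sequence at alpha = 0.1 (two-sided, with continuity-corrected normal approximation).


Step 1: Compute median = 24.50; label A = above, B = below.
Labels in order: BBBAABBAAABBAA  (n_A = 7, n_B = 7)
Step 2: Count runs R = 6.
Step 3: Under H0 (random ordering), E[R] = 2*n_A*n_B/(n_A+n_B) + 1 = 2*7*7/14 + 1 = 8.0000.
        Var[R] = 2*n_A*n_B*(2*n_A*n_B - n_A - n_B) / ((n_A+n_B)^2 * (n_A+n_B-1)) = 8232/2548 = 3.2308.
        SD[R] = 1.7974.
Step 4: Continuity-corrected z = (R + 0.5 - E[R]) / SD[R] = (6 + 0.5 - 8.0000) / 1.7974 = -0.8345.
Step 5: Two-sided p-value via normal approximation = 2*(1 - Phi(|z|)) = 0.403986.
Step 6: alpha = 0.1. fail to reject H0.

R = 6, z = -0.8345, p = 0.403986, fail to reject H0.


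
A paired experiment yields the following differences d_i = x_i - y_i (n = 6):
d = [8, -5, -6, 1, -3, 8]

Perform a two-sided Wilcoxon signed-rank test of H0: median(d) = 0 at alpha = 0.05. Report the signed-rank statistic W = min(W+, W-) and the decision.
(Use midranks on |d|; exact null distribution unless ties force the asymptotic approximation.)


Step 1: Drop any zero differences (none here) and take |d_i|.
|d| = [8, 5, 6, 1, 3, 8]
Step 2: Midrank |d_i| (ties get averaged ranks).
ranks: |8|->5.5, |5|->3, |6|->4, |1|->1, |3|->2, |8|->5.5
Step 3: Attach original signs; sum ranks with positive sign and with negative sign.
W+ = 5.5 + 1 + 5.5 = 12
W- = 3 + 4 + 2 = 9
(Check: W+ + W- = 21 should equal n(n+1)/2 = 21.)
Step 4: Test statistic W = min(W+, W-) = 9.
Step 5: Ties in |d|, so use the tie-corrected normal approximation.
        E[W] = n(n+1)/4 = 6*7/4 = 10.5.
        Tie groups: |d|=8 (t=2); sum(t^3 - t) = 6.
        Var[W] = n(n+1)(2n+1)/24 - sum(t^3-t)/48 = 546/24 - 6/48 = 22.625.
        z = (W - E[W]) / sqrt(Var[W]) = (9 - 10.5) / 4.7566 = -0.3154.
        Two-sided p = 2*Phi(z) = 0.752494.
Step 6: alpha = 0.05. fail to reject H0.

W+ = 12, W- = 9, W = min = 9, p = 0.752494, fail to reject H0.


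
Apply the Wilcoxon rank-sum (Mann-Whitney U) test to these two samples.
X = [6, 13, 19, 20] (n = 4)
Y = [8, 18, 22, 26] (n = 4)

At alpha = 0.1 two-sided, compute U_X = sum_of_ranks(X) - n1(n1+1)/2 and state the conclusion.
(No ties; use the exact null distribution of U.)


Step 1: Combine and sort all 8 observations; assign midranks.
sorted (value, group): (6,X), (8,Y), (13,X), (18,Y), (19,X), (20,X), (22,Y), (26,Y)
ranks: 6->1, 8->2, 13->3, 18->4, 19->5, 20->6, 22->7, 26->8
Step 2: Rank sum for X: R1 = 1 + 3 + 5 + 6 = 15.
Step 3: U_X = R1 - n1(n1+1)/2 = 15 - 4*5/2 = 15 - 10 = 5.
       U_Y = n1*n2 - U_X = 16 - 5 = 11.
Step 4: No ties, so the exact null distribution of U (based on enumerating the C(8,4) = 70 equally likely rank assignments) gives the two-sided p-value.
Step 5: p-value = 0.485714; compare to alpha = 0.1. fail to reject H0.

U_X = 5, p = 0.485714, fail to reject H0 at alpha = 0.1.


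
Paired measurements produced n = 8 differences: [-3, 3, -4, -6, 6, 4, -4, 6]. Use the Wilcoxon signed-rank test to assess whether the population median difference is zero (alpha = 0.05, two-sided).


Step 1: Drop any zero differences (none here) and take |d_i|.
|d| = [3, 3, 4, 6, 6, 4, 4, 6]
Step 2: Midrank |d_i| (ties get averaged ranks).
ranks: |3|->1.5, |3|->1.5, |4|->4, |6|->7, |6|->7, |4|->4, |4|->4, |6|->7
Step 3: Attach original signs; sum ranks with positive sign and with negative sign.
W+ = 1.5 + 7 + 4 + 7 = 19.5
W- = 1.5 + 4 + 7 + 4 = 16.5
(Check: W+ + W- = 36 should equal n(n+1)/2 = 36.)
Step 4: Test statistic W = min(W+, W-) = 16.5.
Step 5: Ties in |d|, so use the tie-corrected normal approximation.
        E[W] = n(n+1)/4 = 8*9/4 = 18.
        Tie groups: |d|=3 (t=2), |d|=4 (t=3), |d|=6 (t=3); sum(t^3 - t) = 54.
        Var[W] = n(n+1)(2n+1)/24 - sum(t^3-t)/48 = 1224/24 - 54/48 = 49.875.
        z = (W - E[W]) / sqrt(Var[W]) = (16.5 - 18) / 7.0622 = -0.2124.
        Two-sided p = 2*Phi(z) = 0.831797.
Step 6: alpha = 0.05. fail to reject H0.

W+ = 19.5, W- = 16.5, W = min = 16.5, p = 0.831797, fail to reject H0.


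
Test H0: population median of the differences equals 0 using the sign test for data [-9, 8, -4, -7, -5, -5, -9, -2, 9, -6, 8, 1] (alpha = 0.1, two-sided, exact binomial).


Step 1: Discard zero differences. Original n = 12; n_eff = number of nonzero differences = 12.
Nonzero differences (with sign): -9, +8, -4, -7, -5, -5, -9, -2, +9, -6, +8, +1
Step 2: Count signs: positive = 4, negative = 8.
Step 3: Under H0: P(positive) = 0.5, so the number of positives S ~ Bin(12, 0.5).
Step 4: Two-sided exact p-value = sum of Bin(12,0.5) probabilities at or below the observed probability = 0.387695.
Step 5: alpha = 0.1. fail to reject H0.

n_eff = 12, pos = 4, neg = 8, p = 0.387695, fail to reject H0.


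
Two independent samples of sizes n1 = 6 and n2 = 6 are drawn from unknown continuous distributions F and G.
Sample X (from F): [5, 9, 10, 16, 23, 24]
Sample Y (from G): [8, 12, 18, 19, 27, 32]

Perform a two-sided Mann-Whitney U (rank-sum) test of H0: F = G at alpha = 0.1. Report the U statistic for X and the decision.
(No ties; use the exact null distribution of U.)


Step 1: Combine and sort all 12 observations; assign midranks.
sorted (value, group): (5,X), (8,Y), (9,X), (10,X), (12,Y), (16,X), (18,Y), (19,Y), (23,X), (24,X), (27,Y), (32,Y)
ranks: 5->1, 8->2, 9->3, 10->4, 12->5, 16->6, 18->7, 19->8, 23->9, 24->10, 27->11, 32->12
Step 2: Rank sum for X: R1 = 1 + 3 + 4 + 6 + 9 + 10 = 33.
Step 3: U_X = R1 - n1(n1+1)/2 = 33 - 6*7/2 = 33 - 21 = 12.
       U_Y = n1*n2 - U_X = 36 - 12 = 24.
Step 4: No ties, so the exact null distribution of U (based on enumerating the C(12,6) = 924 equally likely rank assignments) gives the two-sided p-value.
Step 5: p-value = 0.393939; compare to alpha = 0.1. fail to reject H0.

U_X = 12, p = 0.393939, fail to reject H0 at alpha = 0.1.


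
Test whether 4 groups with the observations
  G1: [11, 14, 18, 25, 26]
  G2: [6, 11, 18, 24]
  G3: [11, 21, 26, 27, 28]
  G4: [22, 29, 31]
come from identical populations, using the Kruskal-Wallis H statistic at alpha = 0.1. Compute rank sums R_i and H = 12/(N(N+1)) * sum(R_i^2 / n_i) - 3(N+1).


Step 1: Combine all N = 17 observations and assign midranks.
sorted (value, group, rank): (6,G2,1), (11,G1,3), (11,G2,3), (11,G3,3), (14,G1,5), (18,G1,6.5), (18,G2,6.5), (21,G3,8), (22,G4,9), (24,G2,10), (25,G1,11), (26,G1,12.5), (26,G3,12.5), (27,G3,14), (28,G3,15), (29,G4,16), (31,G4,17)
Step 2: Sum ranks within each group.
R_1 = 38 (n_1 = 5)
R_2 = 20.5 (n_2 = 4)
R_3 = 52.5 (n_3 = 5)
R_4 = 42 (n_4 = 3)
Step 3: H = 12/(N(N+1)) * sum(R_i^2/n_i) - 3(N+1)
     = 12/(17*18) * (38^2/5 + 20.5^2/4 + 52.5^2/5 + 42^2/3) - 3*18
     = 0.039216 * 1533.11 - 54
     = 6.122059.
Step 4: Ties present; correction factor C = 1 - 36/(17^3 - 17) = 0.992647. Corrected H = 6.122059 / 0.992647 = 6.167407.
Step 5: Under H0, H ~ chi^2(3); p-value = 0.103744.
Step 6: alpha = 0.1. fail to reject H0.

H = 6.1674, df = 3, p = 0.103744, fail to reject H0.


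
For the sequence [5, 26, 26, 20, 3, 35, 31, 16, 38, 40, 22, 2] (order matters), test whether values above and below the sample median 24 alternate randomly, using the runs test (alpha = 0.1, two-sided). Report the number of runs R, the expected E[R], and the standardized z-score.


Step 1: Compute median = 24; label A = above, B = below.
Labels in order: BAABBAABAABB  (n_A = 6, n_B = 6)
Step 2: Count runs R = 7.
Step 3: Under H0 (random ordering), E[R] = 2*n_A*n_B/(n_A+n_B) + 1 = 2*6*6/12 + 1 = 7.0000.
        Var[R] = 2*n_A*n_B*(2*n_A*n_B - n_A - n_B) / ((n_A+n_B)^2 * (n_A+n_B-1)) = 4320/1584 = 2.7273.
        SD[R] = 1.6514.
Step 4: R = E[R], so z = 0 with no continuity correction.
Step 5: Two-sided p-value via normal approximation = 2*(1 - Phi(|z|)) = 1.000000.
Step 6: alpha = 0.1. fail to reject H0.

R = 7, z = 0.0000, p = 1.000000, fail to reject H0.


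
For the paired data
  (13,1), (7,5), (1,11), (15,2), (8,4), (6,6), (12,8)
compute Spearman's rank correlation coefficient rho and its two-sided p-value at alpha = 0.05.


Step 1: Rank x and y separately (midranks; no ties here).
rank(x): 13->6, 7->3, 1->1, 15->7, 8->4, 6->2, 12->5
rank(y): 1->1, 5->4, 11->7, 2->2, 4->3, 6->5, 8->6
Step 2: d_i = R_x(i) - R_y(i); compute d_i^2.
  (6-1)^2=25, (3-4)^2=1, (1-7)^2=36, (7-2)^2=25, (4-3)^2=1, (2-5)^2=9, (5-6)^2=1
sum(d^2) = 98.
Step 3: rho = 1 - 6*98 / (7*(7^2 - 1)) = 1 - 588/336 = -0.750000.
Step 4: Under H0, t = rho * sqrt((n-2)/(1-rho^2)) = -2.5355 ~ t(5).
Step 5: Two-sided p-value from the t-distribution with 5 df = 0.052181.
Step 6: alpha = 0.05. fail to reject H0.

rho = -0.7500, p = 0.052181, fail to reject H0 at alpha = 0.05.


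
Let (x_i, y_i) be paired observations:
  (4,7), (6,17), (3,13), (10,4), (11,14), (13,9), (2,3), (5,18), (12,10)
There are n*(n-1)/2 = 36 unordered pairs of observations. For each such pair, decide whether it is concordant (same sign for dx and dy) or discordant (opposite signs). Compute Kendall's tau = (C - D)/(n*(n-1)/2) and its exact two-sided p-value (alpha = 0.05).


Step 1: Enumerate the 36 unordered pairs (i,j) with i<j and classify each by sign(x_j-x_i) * sign(y_j-y_i).
  (1,2):dx=+2,dy=+10->C; (1,3):dx=-1,dy=+6->D; (1,4):dx=+6,dy=-3->D; (1,5):dx=+7,dy=+7->C
  (1,6):dx=+9,dy=+2->C; (1,7):dx=-2,dy=-4->C; (1,8):dx=+1,dy=+11->C; (1,9):dx=+8,dy=+3->C
  (2,3):dx=-3,dy=-4->C; (2,4):dx=+4,dy=-13->D; (2,5):dx=+5,dy=-3->D; (2,6):dx=+7,dy=-8->D
  (2,7):dx=-4,dy=-14->C; (2,8):dx=-1,dy=+1->D; (2,9):dx=+6,dy=-7->D; (3,4):dx=+7,dy=-9->D
  (3,5):dx=+8,dy=+1->C; (3,6):dx=+10,dy=-4->D; (3,7):dx=-1,dy=-10->C; (3,8):dx=+2,dy=+5->C
  (3,9):dx=+9,dy=-3->D; (4,5):dx=+1,dy=+10->C; (4,6):dx=+3,dy=+5->C; (4,7):dx=-8,dy=-1->C
  (4,8):dx=-5,dy=+14->D; (4,9):dx=+2,dy=+6->C; (5,6):dx=+2,dy=-5->D; (5,7):dx=-9,dy=-11->C
  (5,8):dx=-6,dy=+4->D; (5,9):dx=+1,dy=-4->D; (6,7):dx=-11,dy=-6->C; (6,8):dx=-8,dy=+9->D
  (6,9):dx=-1,dy=+1->D; (7,8):dx=+3,dy=+15->C; (7,9):dx=+10,dy=+7->C; (8,9):dx=+7,dy=-8->D
Step 2: C = 19, D = 17, total pairs = 36.
Step 3: tau = (C - D)/(n(n-1)/2) = (19 - 17)/36 = 0.055556.
Step 4: Exact two-sided p-value (enumerate n! = 362880 permutations of y under H0): p = 0.919455.
Step 5: alpha = 0.05. fail to reject H0.

tau_b = 0.0556 (C=19, D=17), p = 0.919455, fail to reject H0.


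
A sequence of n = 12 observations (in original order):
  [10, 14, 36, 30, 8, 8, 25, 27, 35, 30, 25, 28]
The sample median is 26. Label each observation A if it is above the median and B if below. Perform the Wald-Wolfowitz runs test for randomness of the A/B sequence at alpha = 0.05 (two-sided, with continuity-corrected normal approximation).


Step 1: Compute median = 26; label A = above, B = below.
Labels in order: BBAABBBAAABA  (n_A = 6, n_B = 6)
Step 2: Count runs R = 6.
Step 3: Under H0 (random ordering), E[R] = 2*n_A*n_B/(n_A+n_B) + 1 = 2*6*6/12 + 1 = 7.0000.
        Var[R] = 2*n_A*n_B*(2*n_A*n_B - n_A - n_B) / ((n_A+n_B)^2 * (n_A+n_B-1)) = 4320/1584 = 2.7273.
        SD[R] = 1.6514.
Step 4: Continuity-corrected z = (R + 0.5 - E[R]) / SD[R] = (6 + 0.5 - 7.0000) / 1.6514 = -0.3028.
Step 5: Two-sided p-value via normal approximation = 2*(1 - Phi(|z|)) = 0.762069.
Step 6: alpha = 0.05. fail to reject H0.

R = 6, z = -0.3028, p = 0.762069, fail to reject H0.


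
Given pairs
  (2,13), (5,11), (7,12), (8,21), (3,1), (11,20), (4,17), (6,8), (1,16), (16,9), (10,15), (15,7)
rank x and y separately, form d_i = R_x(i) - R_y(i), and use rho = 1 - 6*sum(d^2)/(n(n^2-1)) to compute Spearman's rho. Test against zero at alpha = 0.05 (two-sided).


Step 1: Rank x and y separately (midranks; no ties here).
rank(x): 2->2, 5->5, 7->7, 8->8, 3->3, 11->10, 4->4, 6->6, 1->1, 16->12, 10->9, 15->11
rank(y): 13->7, 11->5, 12->6, 21->12, 1->1, 20->11, 17->10, 8->3, 16->9, 9->4, 15->8, 7->2
Step 2: d_i = R_x(i) - R_y(i); compute d_i^2.
  (2-7)^2=25, (5-5)^2=0, (7-6)^2=1, (8-12)^2=16, (3-1)^2=4, (10-11)^2=1, (4-10)^2=36, (6-3)^2=9, (1-9)^2=64, (12-4)^2=64, (9-8)^2=1, (11-2)^2=81
sum(d^2) = 302.
Step 3: rho = 1 - 6*302 / (12*(12^2 - 1)) = 1 - 1812/1716 = -0.055944.
Step 4: Under H0, t = rho * sqrt((n-2)/(1-rho^2)) = -0.1772 ~ t(10).
Step 5: Two-sided p-value from the t-distribution with 10 df = 0.862898.
Step 6: alpha = 0.05. fail to reject H0.

rho = -0.0559, p = 0.862898, fail to reject H0 at alpha = 0.05.
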